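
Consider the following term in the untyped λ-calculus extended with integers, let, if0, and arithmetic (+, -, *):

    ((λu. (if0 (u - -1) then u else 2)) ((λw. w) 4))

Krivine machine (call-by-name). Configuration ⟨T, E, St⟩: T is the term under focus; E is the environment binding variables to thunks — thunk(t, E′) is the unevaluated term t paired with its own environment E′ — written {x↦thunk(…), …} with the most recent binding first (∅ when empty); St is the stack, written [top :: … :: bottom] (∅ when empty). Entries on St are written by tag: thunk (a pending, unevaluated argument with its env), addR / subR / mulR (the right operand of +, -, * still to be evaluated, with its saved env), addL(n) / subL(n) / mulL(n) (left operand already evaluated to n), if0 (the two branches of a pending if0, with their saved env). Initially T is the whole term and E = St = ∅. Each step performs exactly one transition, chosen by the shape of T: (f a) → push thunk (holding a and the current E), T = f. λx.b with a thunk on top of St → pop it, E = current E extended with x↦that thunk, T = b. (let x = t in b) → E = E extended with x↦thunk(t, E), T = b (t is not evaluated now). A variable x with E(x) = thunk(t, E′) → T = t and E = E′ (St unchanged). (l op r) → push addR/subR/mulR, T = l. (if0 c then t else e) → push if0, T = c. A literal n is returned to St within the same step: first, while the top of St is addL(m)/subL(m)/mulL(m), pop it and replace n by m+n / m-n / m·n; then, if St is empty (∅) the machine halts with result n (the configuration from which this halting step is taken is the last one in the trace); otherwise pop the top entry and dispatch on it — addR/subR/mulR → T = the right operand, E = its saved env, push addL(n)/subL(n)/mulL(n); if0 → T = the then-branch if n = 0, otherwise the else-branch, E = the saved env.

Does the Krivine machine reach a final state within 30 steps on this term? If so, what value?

step 0: ⟨T=((λu. (if0 (u - -1) then u else 2)) ((λw. w) 4)); E=∅; St=∅⟩
step 1: ⟨T=(λu. (if0 (u - -1) then u else 2)); E=∅; St=[thunk]⟩
step 2: ⟨T=(if0 (u - -1) then u else 2); E={u↦thunk(((λw. w) 4), ∅)}; St=∅⟩
step 3: ⟨T=(u - -1); E={u↦thunk(((λw. w) 4), ∅)}; St=[if0]⟩
step 4: ⟨T=u; E={u↦thunk(((λw. w) 4), ∅)}; St=[subR :: if0]⟩
step 5: ⟨T=((λw. w) 4); E=∅; St=[subR :: if0]⟩
step 6: ⟨T=(λw. w); E=∅; St=[thunk :: subR :: if0]⟩
step 7: ⟨T=w; E={w↦thunk(4, ∅)}; St=[subR :: if0]⟩
step 8: ⟨T=4; E=∅; St=[subR :: if0]⟩
step 9: ⟨T=-1; E={u↦thunk(((λw. w) 4), ∅)}; St=[subL(4) :: if0]⟩
step 10: ⟨T=2; E={u↦thunk(((λw. w) 4), ∅)}; St=∅⟩
→ final value 2

Answer: 2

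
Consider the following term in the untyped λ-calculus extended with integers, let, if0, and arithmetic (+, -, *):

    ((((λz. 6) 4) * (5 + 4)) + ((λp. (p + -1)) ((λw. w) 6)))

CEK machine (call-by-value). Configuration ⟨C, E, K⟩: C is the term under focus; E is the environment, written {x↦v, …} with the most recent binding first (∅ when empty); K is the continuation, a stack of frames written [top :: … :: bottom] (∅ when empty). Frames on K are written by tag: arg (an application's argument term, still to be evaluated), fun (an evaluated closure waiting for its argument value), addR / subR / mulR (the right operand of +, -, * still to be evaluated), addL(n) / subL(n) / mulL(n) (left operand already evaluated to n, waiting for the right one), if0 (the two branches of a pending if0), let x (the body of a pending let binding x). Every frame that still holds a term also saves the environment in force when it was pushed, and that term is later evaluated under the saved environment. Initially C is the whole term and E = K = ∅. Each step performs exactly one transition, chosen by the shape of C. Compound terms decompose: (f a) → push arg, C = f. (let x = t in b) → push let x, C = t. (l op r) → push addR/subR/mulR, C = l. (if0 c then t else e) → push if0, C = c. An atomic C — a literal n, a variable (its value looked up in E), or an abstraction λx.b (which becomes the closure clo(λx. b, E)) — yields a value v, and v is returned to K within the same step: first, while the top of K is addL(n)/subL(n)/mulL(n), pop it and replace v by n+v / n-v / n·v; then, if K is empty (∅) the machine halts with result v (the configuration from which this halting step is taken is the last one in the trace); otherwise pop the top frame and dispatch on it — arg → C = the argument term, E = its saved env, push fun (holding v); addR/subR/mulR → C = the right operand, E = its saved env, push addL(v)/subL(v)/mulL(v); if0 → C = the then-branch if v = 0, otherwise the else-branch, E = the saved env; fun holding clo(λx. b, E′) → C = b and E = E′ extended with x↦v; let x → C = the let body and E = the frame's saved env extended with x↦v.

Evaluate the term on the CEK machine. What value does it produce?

step 0: <C=((((λz. 6) 4) * (5 + 4)) + ((λp. (p + -1)) ((λw. w) 6))), E=∅, K=∅>
step 1: <C=(((λz. 6) 4) * (5 + 4)), E=∅, K=[addR]>
step 2: <C=((λz. 6) 4), E=∅, K=[mulR :: addR]>
step 3: <C=(λz. 6), E=∅, K=[arg :: mulR :: addR]>
step 4: <C=4, E=∅, K=[fun :: mulR :: addR]>
step 5: <C=6, E={z↦4}, K=[mulR :: addR]>
step 6: <C=(5 + 4), E=∅, K=[mulL(6) :: addR]>
step 7: <C=5, E=∅, K=[addR :: mulL(6) :: addR]>
step 8: <C=4, E=∅, K=[addL(5) :: mulL(6) :: addR]>
step 9: <C=((λp. (p + -1)) ((λw. w) 6)), E=∅, K=[addL(54)]>
step 10: <C=(λp. (p + -1)), E=∅, K=[arg :: addL(54)]>
step 11: <C=((λw. w) 6), E=∅, K=[fun :: addL(54)]>
step 12: <C=(λw. w), E=∅, K=[arg :: fun :: addL(54)]>
step 13: <C=6, E=∅, K=[fun :: fun :: addL(54)]>
step 14: <C=w, E={w↦6}, K=[fun :: addL(54)]>
step 15: <C=(p + -1), E={p↦6}, K=[addL(54)]>
step 16: <C=p, E={p↦6}, K=[addR :: addL(54)]>
step 17: <C=-1, E={p↦6}, K=[addL(6) :: addL(54)]>
→ final value 59

Answer: 59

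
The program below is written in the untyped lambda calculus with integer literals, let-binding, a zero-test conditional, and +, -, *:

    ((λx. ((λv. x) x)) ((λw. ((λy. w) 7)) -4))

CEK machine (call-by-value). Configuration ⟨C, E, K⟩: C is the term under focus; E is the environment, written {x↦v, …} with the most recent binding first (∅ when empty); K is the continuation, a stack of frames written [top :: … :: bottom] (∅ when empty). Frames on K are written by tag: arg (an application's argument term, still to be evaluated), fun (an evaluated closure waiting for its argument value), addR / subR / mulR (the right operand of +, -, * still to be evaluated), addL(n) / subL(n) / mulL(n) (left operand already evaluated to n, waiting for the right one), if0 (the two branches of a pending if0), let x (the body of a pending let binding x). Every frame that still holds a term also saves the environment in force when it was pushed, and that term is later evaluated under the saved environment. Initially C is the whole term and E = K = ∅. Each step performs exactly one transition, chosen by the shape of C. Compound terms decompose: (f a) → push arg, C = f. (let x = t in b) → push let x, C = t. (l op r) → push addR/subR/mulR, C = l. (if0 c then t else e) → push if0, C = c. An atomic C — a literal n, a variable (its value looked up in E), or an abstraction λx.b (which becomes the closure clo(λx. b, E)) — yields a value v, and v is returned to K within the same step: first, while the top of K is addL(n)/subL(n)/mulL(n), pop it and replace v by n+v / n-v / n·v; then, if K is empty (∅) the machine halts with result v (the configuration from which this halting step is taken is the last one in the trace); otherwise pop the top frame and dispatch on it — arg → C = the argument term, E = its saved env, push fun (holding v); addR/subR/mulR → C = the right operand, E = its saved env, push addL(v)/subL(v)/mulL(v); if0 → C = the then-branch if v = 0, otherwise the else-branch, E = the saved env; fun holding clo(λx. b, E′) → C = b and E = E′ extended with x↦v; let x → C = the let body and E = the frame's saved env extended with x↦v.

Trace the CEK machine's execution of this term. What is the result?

Answer: -4

Machine steps:
t=0: <C=((λx. ((λv. x) x)) ((λw. ((λy. w) 7)) -4)), E=∅, K=∅>
t=1: <C=(λx. ((λv. x) x)), E=∅, K=[arg]>
t=2: <C=((λw. ((λy. w) 7)) -4), E=∅, K=[fun]>
t=3: <C=(λw. ((λy. w) 7)), E=∅, K=[arg :: fun]>
t=4: <C=-4, E=∅, K=[fun :: fun]>
t=5: <C=((λy. w) 7), E={w↦-4}, K=[fun]>
t=6: <C=(λy. w), E={w↦-4}, K=[arg :: fun]>
t=7: <C=7, E={w↦-4}, K=[fun :: fun]>
t=8: <C=w, E={y↦7, w↦-4}, K=[fun]>
t=9: <C=((λv. x) x), E={x↦-4}, K=∅>
t=10: <C=(λv. x), E={x↦-4}, K=[arg]>
t=11: <C=x, E={x↦-4}, K=[fun]>
t=12: <C=x, E={v↦-4, x↦-4}, K=∅>
→ final value -4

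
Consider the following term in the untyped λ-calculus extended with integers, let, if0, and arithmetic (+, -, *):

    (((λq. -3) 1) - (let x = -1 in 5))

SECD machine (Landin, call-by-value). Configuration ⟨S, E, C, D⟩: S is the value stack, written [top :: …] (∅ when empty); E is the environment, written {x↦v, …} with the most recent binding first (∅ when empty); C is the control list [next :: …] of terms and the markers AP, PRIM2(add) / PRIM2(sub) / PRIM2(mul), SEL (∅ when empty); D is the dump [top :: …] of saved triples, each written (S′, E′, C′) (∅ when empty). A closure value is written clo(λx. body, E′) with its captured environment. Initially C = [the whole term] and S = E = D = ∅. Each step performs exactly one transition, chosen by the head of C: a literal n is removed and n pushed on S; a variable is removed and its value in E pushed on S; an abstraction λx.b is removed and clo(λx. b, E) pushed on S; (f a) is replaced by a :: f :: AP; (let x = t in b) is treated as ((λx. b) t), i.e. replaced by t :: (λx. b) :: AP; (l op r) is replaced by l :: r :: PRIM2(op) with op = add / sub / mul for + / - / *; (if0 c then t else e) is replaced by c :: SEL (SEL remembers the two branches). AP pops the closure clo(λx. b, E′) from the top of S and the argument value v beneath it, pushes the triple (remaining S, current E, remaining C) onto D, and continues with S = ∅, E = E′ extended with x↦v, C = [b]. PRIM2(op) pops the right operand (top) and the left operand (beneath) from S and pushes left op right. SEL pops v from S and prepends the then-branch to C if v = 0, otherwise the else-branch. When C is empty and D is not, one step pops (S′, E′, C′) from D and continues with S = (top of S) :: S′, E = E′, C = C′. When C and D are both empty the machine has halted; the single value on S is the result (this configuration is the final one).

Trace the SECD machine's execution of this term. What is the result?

Answer: -8

Machine steps:
t=0: <S=∅, E=∅, C=[(((λq. -3) 1) - (let x = -1 in 5))], D=∅>
t=1: <S=∅, E=∅, C=[((λq. -3) 1) :: (let x = -1 in 5) :: PRIM2(sub)], D=∅>
t=2: <S=∅, E=∅, C=[1 :: (λq. -3) :: AP :: (let x = -1 in 5) :: PRIM2(sub)], D=∅>
t=3: <S=[1], E=∅, C=[(λq. -3) :: AP :: (let x = -1 in 5) :: PRIM2(sub)], D=∅>
t=4: <S=[clo(λq. -3, ∅) :: 1], E=∅, C=[AP :: (let x = -1 in 5) :: PRIM2(sub)], D=∅>
t=5: <S=∅, E={q↦1}, C=[-3], D=[(∅, ∅, [(let x = -1 in 5) :: PRIM2(sub)])]>
t=6: <S=[-3], E={q↦1}, C=∅, D=[(∅, ∅, [(let x = -1 in 5) :: PRIM2(sub)])]>
t=7: <S=[-3], E=∅, C=[(let x = -1 in 5) :: PRIM2(sub)], D=∅>
t=8: <S=[-3], E=∅, C=[-1 :: (λx. 5) :: AP :: PRIM2(sub)], D=∅>
t=9: <S=[-1 :: -3], E=∅, C=[(λx. 5) :: AP :: PRIM2(sub)], D=∅>
t=10: <S=[clo(λx. 5, ∅) :: -1 :: -3], E=∅, C=[AP :: PRIM2(sub)], D=∅>
t=11: <S=∅, E={x↦-1}, C=[5], D=[([-3], ∅, [PRIM2(sub)])]>
t=12: <S=[5], E={x↦-1}, C=∅, D=[([-3], ∅, [PRIM2(sub)])]>
t=13: <S=[5 :: -3], E=∅, C=[PRIM2(sub)], D=∅>
t=14: <S=[-8], E=∅, C=∅, D=∅>
→ final value -8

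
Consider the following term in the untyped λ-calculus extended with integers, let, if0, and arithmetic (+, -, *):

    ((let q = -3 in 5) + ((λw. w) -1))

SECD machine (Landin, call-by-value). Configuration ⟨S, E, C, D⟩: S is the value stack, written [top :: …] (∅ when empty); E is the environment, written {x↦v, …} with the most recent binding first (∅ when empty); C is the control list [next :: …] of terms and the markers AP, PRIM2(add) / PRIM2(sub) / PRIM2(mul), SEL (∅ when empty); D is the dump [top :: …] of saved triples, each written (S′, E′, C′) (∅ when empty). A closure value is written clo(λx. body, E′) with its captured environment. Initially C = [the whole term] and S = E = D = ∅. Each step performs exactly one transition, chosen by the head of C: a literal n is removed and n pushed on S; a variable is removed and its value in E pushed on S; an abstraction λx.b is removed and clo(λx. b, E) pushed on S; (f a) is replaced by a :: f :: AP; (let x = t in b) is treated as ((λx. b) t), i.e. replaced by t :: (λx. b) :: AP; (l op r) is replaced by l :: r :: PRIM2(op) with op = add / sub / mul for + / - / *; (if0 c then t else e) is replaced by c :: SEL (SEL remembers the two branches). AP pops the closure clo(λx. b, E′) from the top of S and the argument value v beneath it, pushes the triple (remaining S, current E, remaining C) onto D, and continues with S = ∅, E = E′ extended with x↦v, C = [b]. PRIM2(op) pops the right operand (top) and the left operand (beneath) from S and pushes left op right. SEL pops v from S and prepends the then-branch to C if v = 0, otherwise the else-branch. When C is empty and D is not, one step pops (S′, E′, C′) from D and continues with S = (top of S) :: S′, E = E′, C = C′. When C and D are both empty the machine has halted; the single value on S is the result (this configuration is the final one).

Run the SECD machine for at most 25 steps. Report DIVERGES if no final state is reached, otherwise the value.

t=0: <S=∅, E=∅, C=[((let q = -3 in 5) + ((λw. w) -1))], D=∅>
t=1: <S=∅, E=∅, C=[(let q = -3 in 5) :: ((λw. w) -1) :: PRIM2(add)], D=∅>
t=2: <S=∅, E=∅, C=[-3 :: (λq. 5) :: AP :: ((λw. w) -1) :: PRIM2(add)], D=∅>
t=3: <S=[-3], E=∅, C=[(λq. 5) :: AP :: ((λw. w) -1) :: PRIM2(add)], D=∅>
t=4: <S=[clo(λq. 5, ∅) :: -3], E=∅, C=[AP :: ((λw. w) -1) :: PRIM2(add)], D=∅>
t=5: <S=∅, E={q↦-3}, C=[5], D=[(∅, ∅, [((λw. w) -1) :: PRIM2(add)])]>
t=6: <S=[5], E={q↦-3}, C=∅, D=[(∅, ∅, [((λw. w) -1) :: PRIM2(add)])]>
t=7: <S=[5], E=∅, C=[((λw. w) -1) :: PRIM2(add)], D=∅>
t=8: <S=[5], E=∅, C=[-1 :: (λw. w) :: AP :: PRIM2(add)], D=∅>
t=9: <S=[-1 :: 5], E=∅, C=[(λw. w) :: AP :: PRIM2(add)], D=∅>
t=10: <S=[clo(λw. w, ∅) :: -1 :: 5], E=∅, C=[AP :: PRIM2(add)], D=∅>
t=11: <S=∅, E={w↦-1}, C=[w], D=[([5], ∅, [PRIM2(add)])]>
t=12: <S=[-1], E={w↦-1}, C=∅, D=[([5], ∅, [PRIM2(add)])]>
t=13: <S=[-1 :: 5], E=∅, C=[PRIM2(add)], D=∅>
t=14: <S=[4], E=∅, C=∅, D=∅>
→ final value 4

Answer: 4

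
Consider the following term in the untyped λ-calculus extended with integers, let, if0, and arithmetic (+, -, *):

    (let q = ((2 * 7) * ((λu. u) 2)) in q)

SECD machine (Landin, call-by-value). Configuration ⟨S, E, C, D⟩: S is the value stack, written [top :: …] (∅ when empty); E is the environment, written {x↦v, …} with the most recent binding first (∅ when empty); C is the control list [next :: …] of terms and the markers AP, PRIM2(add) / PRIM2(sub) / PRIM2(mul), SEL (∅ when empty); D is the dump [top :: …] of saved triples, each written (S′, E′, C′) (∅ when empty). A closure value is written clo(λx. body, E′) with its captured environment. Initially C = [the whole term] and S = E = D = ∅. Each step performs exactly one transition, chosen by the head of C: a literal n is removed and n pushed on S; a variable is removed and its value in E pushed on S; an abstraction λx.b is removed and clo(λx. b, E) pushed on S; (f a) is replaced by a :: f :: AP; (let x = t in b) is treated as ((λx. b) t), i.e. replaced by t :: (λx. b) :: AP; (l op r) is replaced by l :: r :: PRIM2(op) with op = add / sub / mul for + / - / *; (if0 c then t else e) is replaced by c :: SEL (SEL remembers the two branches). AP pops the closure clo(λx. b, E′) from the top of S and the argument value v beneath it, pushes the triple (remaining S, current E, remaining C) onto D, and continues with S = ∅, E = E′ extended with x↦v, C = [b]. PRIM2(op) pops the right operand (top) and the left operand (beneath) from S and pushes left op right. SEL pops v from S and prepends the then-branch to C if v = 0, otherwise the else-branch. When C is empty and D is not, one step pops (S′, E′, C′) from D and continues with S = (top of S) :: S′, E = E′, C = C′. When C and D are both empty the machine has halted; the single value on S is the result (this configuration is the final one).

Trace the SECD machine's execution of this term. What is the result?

Answer: 28

Execution trace:
step 0: [S=∅ | E=∅ | C=[(let q = ((2 * 7) * ((λu. u) 2)) in q)] | D=∅]
step 1: [S=∅ | E=∅ | C=[((2 * 7) * ((λu. u) 2)) :: (λq. q) :: AP] | D=∅]
step 2: [S=∅ | E=∅ | C=[(2 * 7) :: ((λu. u) 2) :: PRIM2(mul) :: (λq. q) :: AP] | D=∅]
step 3: [S=∅ | E=∅ | C=[2 :: 7 :: PRIM2(mul) :: ((λu. u) 2) :: PRIM2(mul) :: (λq. q) :: AP] | D=∅]
step 4: [S=[2] | E=∅ | C=[7 :: PRIM2(mul) :: ((λu. u) 2) :: PRIM2(mul) :: (λq. q) :: AP] | D=∅]
step 5: [S=[7 :: 2] | E=∅ | C=[PRIM2(mul) :: ((λu. u) 2) :: PRIM2(mul) :: (λq. q) :: AP] | D=∅]
step 6: [S=[14] | E=∅ | C=[((λu. u) 2) :: PRIM2(mul) :: (λq. q) :: AP] | D=∅]
step 7: [S=[14] | E=∅ | C=[2 :: (λu. u) :: AP :: PRIM2(mul) :: (λq. q) :: AP] | D=∅]
step 8: [S=[2 :: 14] | E=∅ | C=[(λu. u) :: AP :: PRIM2(mul) :: (λq. q) :: AP] | D=∅]
step 9: [S=[clo(λu. u, ∅) :: 2 :: 14] | E=∅ | C=[AP :: PRIM2(mul) :: (λq. q) :: AP] | D=∅]
step 10: [S=∅ | E={u↦2} | C=[u] | D=[([14], ∅, [PRIM2(mul) :: (λq. q) :: AP])]]
step 11: [S=[2] | E={u↦2} | C=∅ | D=[([14], ∅, [PRIM2(mul) :: (λq. q) :: AP])]]
step 12: [S=[2 :: 14] | E=∅ | C=[PRIM2(mul) :: (λq. q) :: AP] | D=∅]
step 13: [S=[28] | E=∅ | C=[(λq. q) :: AP] | D=∅]
step 14: [S=[clo(λq. q, ∅) :: 28] | E=∅ | C=[AP] | D=∅]
step 15: [S=∅ | E={q↦28} | C=[q] | D=[(∅, ∅, ∅)]]
step 16: [S=[28] | E={q↦28} | C=∅ | D=[(∅, ∅, ∅)]]
step 17: [S=[28] | E=∅ | C=∅ | D=∅]
→ final value 28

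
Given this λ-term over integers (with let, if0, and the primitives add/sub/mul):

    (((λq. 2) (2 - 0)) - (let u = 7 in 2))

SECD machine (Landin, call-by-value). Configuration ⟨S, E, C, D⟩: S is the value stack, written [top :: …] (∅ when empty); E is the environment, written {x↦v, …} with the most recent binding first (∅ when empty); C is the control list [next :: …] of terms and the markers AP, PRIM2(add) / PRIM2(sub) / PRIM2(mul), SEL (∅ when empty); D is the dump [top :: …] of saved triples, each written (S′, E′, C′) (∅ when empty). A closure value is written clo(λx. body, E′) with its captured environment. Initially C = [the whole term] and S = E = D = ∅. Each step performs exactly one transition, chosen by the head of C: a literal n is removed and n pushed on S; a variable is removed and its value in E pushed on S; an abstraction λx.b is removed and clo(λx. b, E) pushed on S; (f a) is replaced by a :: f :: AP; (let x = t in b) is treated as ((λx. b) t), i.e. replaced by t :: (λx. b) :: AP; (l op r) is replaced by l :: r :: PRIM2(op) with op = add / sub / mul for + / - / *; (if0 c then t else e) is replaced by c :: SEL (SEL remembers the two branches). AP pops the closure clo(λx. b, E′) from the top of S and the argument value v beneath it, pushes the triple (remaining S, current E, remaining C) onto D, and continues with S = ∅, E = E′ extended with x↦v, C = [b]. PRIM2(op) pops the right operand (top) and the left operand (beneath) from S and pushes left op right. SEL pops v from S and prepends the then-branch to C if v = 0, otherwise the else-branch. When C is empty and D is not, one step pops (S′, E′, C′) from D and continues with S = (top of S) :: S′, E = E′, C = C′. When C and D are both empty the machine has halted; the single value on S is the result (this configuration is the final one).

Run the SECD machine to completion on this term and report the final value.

[0] <S=∅, E=∅, C=[(((λq. 2) (2 - 0)) - (let u = 7 in 2))], D=∅>
[1] <S=∅, E=∅, C=[((λq. 2) (2 - 0)) :: (let u = 7 in 2) :: PRIM2(sub)], D=∅>
[2] <S=∅, E=∅, C=[(2 - 0) :: (λq. 2) :: AP :: (let u = 7 in 2) :: PRIM2(sub)], D=∅>
[3] <S=∅, E=∅, C=[2 :: 0 :: PRIM2(sub) :: (λq. 2) :: AP :: (let u = 7 in 2) :: PRIM2(sub)], D=∅>
[4] <S=[2], E=∅, C=[0 :: PRIM2(sub) :: (λq. 2) :: AP :: (let u = 7 in 2) :: PRIM2(sub)], D=∅>
[5] <S=[0 :: 2], E=∅, C=[PRIM2(sub) :: (λq. 2) :: AP :: (let u = 7 in 2) :: PRIM2(sub)], D=∅>
[6] <S=[2], E=∅, C=[(λq. 2) :: AP :: (let u = 7 in 2) :: PRIM2(sub)], D=∅>
[7] <S=[clo(λq. 2, ∅) :: 2], E=∅, C=[AP :: (let u = 7 in 2) :: PRIM2(sub)], D=∅>
[8] <S=∅, E={q↦2}, C=[2], D=[(∅, ∅, [(let u = 7 in 2) :: PRIM2(sub)])]>
[9] <S=[2], E={q↦2}, C=∅, D=[(∅, ∅, [(let u = 7 in 2) :: PRIM2(sub)])]>
[10] <S=[2], E=∅, C=[(let u = 7 in 2) :: PRIM2(sub)], D=∅>
[11] <S=[2], E=∅, C=[7 :: (λu. 2) :: AP :: PRIM2(sub)], D=∅>
[12] <S=[7 :: 2], E=∅, C=[(λu. 2) :: AP :: PRIM2(sub)], D=∅>
[13] <S=[clo(λu. 2, ∅) :: 7 :: 2], E=∅, C=[AP :: PRIM2(sub)], D=∅>
[14] <S=∅, E={u↦7}, C=[2], D=[([2], ∅, [PRIM2(sub)])]>
[15] <S=[2], E={u↦7}, C=∅, D=[([2], ∅, [PRIM2(sub)])]>
[16] <S=[2 :: 2], E=∅, C=[PRIM2(sub)], D=∅>
[17] <S=[0], E=∅, C=∅, D=∅>
→ final value 0

Answer: 0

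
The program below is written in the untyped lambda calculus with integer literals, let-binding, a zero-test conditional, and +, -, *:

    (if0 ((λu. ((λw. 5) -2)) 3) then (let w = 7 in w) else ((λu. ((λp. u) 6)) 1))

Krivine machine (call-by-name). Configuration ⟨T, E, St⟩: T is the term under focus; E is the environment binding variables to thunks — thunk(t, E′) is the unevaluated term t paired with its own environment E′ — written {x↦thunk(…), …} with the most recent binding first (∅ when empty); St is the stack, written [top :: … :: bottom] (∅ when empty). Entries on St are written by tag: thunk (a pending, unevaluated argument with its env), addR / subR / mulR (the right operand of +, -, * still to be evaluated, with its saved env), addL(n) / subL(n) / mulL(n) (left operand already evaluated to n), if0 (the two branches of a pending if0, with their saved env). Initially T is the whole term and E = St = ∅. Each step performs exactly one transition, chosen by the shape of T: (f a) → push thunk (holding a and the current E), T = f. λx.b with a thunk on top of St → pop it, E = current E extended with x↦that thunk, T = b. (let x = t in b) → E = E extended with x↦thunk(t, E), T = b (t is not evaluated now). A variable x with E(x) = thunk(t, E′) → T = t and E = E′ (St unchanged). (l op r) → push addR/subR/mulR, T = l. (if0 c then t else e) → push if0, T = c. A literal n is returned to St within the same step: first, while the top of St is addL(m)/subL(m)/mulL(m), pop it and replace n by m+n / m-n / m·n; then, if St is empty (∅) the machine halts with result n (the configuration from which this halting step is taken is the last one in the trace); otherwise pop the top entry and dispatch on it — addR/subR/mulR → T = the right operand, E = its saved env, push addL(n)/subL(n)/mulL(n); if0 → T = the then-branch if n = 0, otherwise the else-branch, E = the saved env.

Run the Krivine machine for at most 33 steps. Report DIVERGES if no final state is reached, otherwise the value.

t=0: [T=(if0 ((λu. ((λw. 5) -2)) 3) then (let w = 7 in w) else ((λu. ((λp. u) 6)) 1)) | E=∅ | St=∅]
t=1: [T=((λu. ((λw. 5) -2)) 3) | E=∅ | St=[if0]]
t=2: [T=(λu. ((λw. 5) -2)) | E=∅ | St=[thunk :: if0]]
t=3: [T=((λw. 5) -2) | E={u↦thunk(3, ∅)} | St=[if0]]
t=4: [T=(λw. 5) | E={u↦thunk(3, ∅)} | St=[thunk :: if0]]
t=5: [T=5 | E={w↦thunk(-2, {u↦thunk(3, ∅)}), u↦thunk(3, ∅)} | St=[if0]]
t=6: [T=((λu. ((λp. u) 6)) 1) | E=∅ | St=∅]
t=7: [T=(λu. ((λp. u) 6)) | E=∅ | St=[thunk]]
t=8: [T=((λp. u) 6) | E={u↦thunk(1, ∅)} | St=∅]
t=9: [T=(λp. u) | E={u↦thunk(1, ∅)} | St=[thunk]]
t=10: [T=u | E={p↦thunk(6, {u↦thunk(1, ∅)}), u↦thunk(1, ∅)} | St=∅]
t=11: [T=1 | E=∅ | St=∅]
→ final value 1

Answer: 1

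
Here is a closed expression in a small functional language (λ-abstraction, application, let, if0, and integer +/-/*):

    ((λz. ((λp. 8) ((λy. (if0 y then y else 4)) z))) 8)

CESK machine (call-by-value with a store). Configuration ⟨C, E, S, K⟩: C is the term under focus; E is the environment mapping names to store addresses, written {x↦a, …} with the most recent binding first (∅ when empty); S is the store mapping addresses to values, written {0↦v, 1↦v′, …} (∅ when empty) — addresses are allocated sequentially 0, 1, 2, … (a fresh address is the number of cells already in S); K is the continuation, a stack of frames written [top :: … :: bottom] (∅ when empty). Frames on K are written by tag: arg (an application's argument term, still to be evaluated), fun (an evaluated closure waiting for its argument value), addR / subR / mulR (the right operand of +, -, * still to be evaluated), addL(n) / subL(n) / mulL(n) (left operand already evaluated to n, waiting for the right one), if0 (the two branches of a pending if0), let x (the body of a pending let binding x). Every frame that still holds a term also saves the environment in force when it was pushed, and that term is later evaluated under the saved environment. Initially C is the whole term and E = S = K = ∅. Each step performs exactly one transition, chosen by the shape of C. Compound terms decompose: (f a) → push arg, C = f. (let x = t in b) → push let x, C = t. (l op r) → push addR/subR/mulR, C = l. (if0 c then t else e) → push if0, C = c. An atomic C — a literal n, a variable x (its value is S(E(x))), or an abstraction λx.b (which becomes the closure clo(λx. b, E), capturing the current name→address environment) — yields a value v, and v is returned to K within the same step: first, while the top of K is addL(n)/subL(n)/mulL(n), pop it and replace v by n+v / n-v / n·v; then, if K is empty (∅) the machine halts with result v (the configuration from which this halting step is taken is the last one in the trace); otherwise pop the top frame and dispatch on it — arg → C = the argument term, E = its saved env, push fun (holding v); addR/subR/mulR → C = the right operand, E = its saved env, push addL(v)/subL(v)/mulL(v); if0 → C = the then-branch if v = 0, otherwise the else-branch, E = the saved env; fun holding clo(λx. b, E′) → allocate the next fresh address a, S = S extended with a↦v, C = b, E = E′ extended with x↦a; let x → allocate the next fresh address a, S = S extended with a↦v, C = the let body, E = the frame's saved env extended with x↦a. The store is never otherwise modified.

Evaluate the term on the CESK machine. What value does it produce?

Answer: 8

Execution trace:
0. <C=((λz. ((λp. 8) ((λy. (if0 y then y else 4)) z))) 8), E=∅, S=∅, K=∅>
1. <C=(λz. ((λp. 8) ((λy. (if0 y then y else 4)) z))), E=∅, S=∅, K=[arg]>
2. <C=8, E=∅, S=∅, K=[fun]>
3. <C=((λp. 8) ((λy. (if0 y then y else 4)) z)), E={z↦0}, S={0↦8}, K=∅>
4. <C=(λp. 8), E={z↦0}, S={0↦8}, K=[arg]>
5. <C=((λy. (if0 y then y else 4)) z), E={z↦0}, S={0↦8}, K=[fun]>
6. <C=(λy. (if0 y then y else 4)), E={z↦0}, S={0↦8}, K=[arg :: fun]>
7. <C=z, E={z↦0}, S={0↦8}, K=[fun :: fun]>
8. <C=(if0 y then y else 4), E={y↦1, z↦0}, S={0↦8, 1↦8}, K=[fun]>
9. <C=y, E={y↦1, z↦0}, S={0↦8, 1↦8}, K=[if0 :: fun]>
10. <C=4, E={y↦1, z↦0}, S={0↦8, 1↦8}, K=[fun]>
11. <C=8, E={p↦2, z↦0}, S={0↦8, 1↦8, 2↦4}, K=∅>
→ final value 8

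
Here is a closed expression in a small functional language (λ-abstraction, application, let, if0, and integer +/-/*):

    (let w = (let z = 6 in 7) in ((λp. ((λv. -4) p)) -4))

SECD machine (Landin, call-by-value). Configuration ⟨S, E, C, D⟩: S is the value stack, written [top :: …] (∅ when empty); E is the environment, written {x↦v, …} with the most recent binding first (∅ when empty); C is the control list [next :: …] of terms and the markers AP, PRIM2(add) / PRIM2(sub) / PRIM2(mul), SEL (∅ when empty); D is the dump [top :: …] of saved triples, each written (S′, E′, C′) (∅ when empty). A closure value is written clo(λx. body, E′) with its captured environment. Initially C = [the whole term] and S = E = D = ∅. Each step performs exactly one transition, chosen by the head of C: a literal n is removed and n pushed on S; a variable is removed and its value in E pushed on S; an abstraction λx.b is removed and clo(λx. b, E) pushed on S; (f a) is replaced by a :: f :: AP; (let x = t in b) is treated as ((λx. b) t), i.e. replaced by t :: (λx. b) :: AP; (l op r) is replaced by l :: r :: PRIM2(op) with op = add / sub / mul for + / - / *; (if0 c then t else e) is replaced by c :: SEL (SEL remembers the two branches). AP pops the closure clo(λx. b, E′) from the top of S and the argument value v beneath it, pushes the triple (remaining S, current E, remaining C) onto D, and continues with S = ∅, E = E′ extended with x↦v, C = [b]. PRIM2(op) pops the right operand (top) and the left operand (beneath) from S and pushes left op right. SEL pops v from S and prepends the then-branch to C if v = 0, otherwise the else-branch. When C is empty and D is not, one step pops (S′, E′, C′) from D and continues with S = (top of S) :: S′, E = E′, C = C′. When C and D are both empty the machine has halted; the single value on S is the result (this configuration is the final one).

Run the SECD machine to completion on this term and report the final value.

[0] [S=∅ | E=∅ | C=[(let w = (let z = 6 in 7) in ((λp. ((λv. -4) p)) -4))] | D=∅]
[1] [S=∅ | E=∅ | C=[(let z = 6 in 7) :: (λw. ((λp. ((λv. -4) p)) -4)) :: AP] | D=∅]
[2] [S=∅ | E=∅ | C=[6 :: (λz. 7) :: AP :: (λw. ((λp. ((λv. -4) p)) -4)) :: AP] | D=∅]
[3] [S=[6] | E=∅ | C=[(λz. 7) :: AP :: (λw. ((λp. ((λv. -4) p)) -4)) :: AP] | D=∅]
[4] [S=[clo(λz. 7, ∅) :: 6] | E=∅ | C=[AP :: (λw. ((λp. ((λv. -4) p)) -4)) :: AP] | D=∅]
[5] [S=∅ | E={z↦6} | C=[7] | D=[(∅, ∅, [(λw. ((λp. ((λv. -4) p)) -4)) :: AP])]]
[6] [S=[7] | E={z↦6} | C=∅ | D=[(∅, ∅, [(λw. ((λp. ((λv. -4) p)) -4)) :: AP])]]
[7] [S=[7] | E=∅ | C=[(λw. ((λp. ((λv. -4) p)) -4)) :: AP] | D=∅]
[8] [S=[clo(λw. ((λp. ((λv. -4) p)) -4), ∅) :: 7] | E=∅ | C=[AP] | D=∅]
[9] [S=∅ | E={w↦7} | C=[((λp. ((λv. -4) p)) -4)] | D=[(∅, ∅, ∅)]]
[10] [S=∅ | E={w↦7} | C=[-4 :: (λp. ((λv. -4) p)) :: AP] | D=[(∅, ∅, ∅)]]
[11] [S=[-4] | E={w↦7} | C=[(λp. ((λv. -4) p)) :: AP] | D=[(∅, ∅, ∅)]]
[12] [S=[clo(λp. ((λv. -4) p), {w↦7}) :: -4] | E={w↦7} | C=[AP] | D=[(∅, ∅, ∅)]]
[13] [S=∅ | E={p↦-4, w↦7} | C=[((λv. -4) p)] | D=[(∅, {w↦7}, ∅) :: (∅, ∅, ∅)]]
[14] [S=∅ | E={p↦-4, w↦7} | C=[p :: (λv. -4) :: AP] | D=[(∅, {w↦7}, ∅) :: (∅, ∅, ∅)]]
[15] [S=[-4] | E={p↦-4, w↦7} | C=[(λv. -4) :: AP] | D=[(∅, {w↦7}, ∅) :: (∅, ∅, ∅)]]
[16] [S=[clo(λv. -4, {p↦-4, w↦7}) :: -4] | E={p↦-4, w↦7} | C=[AP] | D=[(∅, {w↦7}, ∅) :: (∅, ∅, ∅)]]
[17] [S=∅ | E={v↦-4, p↦-4, w↦7} | C=[-4] | D=[(∅, {p↦-4, w↦7}, ∅) :: (∅, {w↦7}, ∅) :: (∅, ∅, ∅)]]
[18] [S=[-4] | E={v↦-4, p↦-4, w↦7} | C=∅ | D=[(∅, {p↦-4, w↦7}, ∅) :: (∅, {w↦7}, ∅) :: (∅, ∅, ∅)]]
[19] [S=[-4] | E={p↦-4, w↦7} | C=∅ | D=[(∅, {w↦7}, ∅) :: (∅, ∅, ∅)]]
[20] [S=[-4] | E={w↦7} | C=∅ | D=[(∅, ∅, ∅)]]
[21] [S=[-4] | E=∅ | C=∅ | D=∅]
→ final value -4

Answer: -4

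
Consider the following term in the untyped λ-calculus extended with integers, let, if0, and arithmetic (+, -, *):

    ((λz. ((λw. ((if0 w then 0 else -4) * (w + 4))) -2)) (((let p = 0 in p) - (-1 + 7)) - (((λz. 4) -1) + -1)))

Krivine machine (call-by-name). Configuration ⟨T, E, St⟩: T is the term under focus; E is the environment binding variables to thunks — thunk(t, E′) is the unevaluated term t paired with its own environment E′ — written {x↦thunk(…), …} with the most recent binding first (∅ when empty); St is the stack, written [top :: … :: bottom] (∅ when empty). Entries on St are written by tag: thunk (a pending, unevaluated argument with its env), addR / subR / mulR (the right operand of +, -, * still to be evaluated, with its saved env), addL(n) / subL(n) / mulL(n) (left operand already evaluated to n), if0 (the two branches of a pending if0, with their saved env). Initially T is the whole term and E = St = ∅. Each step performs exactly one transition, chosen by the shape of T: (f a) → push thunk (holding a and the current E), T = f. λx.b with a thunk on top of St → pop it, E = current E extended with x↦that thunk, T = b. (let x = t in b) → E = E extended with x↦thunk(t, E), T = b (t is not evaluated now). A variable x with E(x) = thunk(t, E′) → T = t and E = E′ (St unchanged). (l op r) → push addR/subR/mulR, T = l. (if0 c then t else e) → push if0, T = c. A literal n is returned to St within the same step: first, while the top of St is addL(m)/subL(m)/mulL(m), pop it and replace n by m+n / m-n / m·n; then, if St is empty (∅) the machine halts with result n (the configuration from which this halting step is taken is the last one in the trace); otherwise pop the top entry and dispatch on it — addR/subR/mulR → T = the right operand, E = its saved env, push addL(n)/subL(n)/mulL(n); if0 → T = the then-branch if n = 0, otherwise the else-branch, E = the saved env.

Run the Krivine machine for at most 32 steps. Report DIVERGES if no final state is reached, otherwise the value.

Answer: -8

Machine steps:
t=0: ⟨T=((λz. ((λw. ((if0 w then 0 else -4) * (w + 4))) -2)) (((let p = 0 in p) - (-1 + 7)) - (((λz. 4) -1) + -1))); E=∅; St=∅⟩
t=1: ⟨T=(λz. ((λw. ((if0 w then 0 else -4) * (w + 4))) -2)); E=∅; St=[thunk]⟩
t=2: ⟨T=((λw. ((if0 w then 0 else -4) * (w + 4))) -2); E={z↦thunk((((let p = 0 in p) - (-1 + 7)) - (((λz. 4) -1) + -1)), ∅)}; St=∅⟩
t=3: ⟨T=(λw. ((if0 w then 0 else -4) * (w + 4))); E={z↦thunk((((let p = 0 in p) - (-1 + 7)) - (((λz. 4) -1) + -1)), ∅)}; St=[thunk]⟩
t=4: ⟨T=((if0 w then 0 else -4) * (w + 4)); E={w↦thunk(-2, {z↦thunk((((let p = 0 in p) - (-1 + 7)) - (((λz. 4) -1) + -1)), ∅)}), z↦thunk((((let p = 0 in p) - (-1 + 7)) - (((λz. 4) -1) + -1)), ∅)}; St=∅⟩
t=5: ⟨T=(if0 w then 0 else -4); E={w↦thunk(-2, {z↦thunk((((let p = 0 in p) - (-1 + 7)) - (((λz. 4) -1) + -1)), ∅)}), z↦thunk((((let p = 0 in p) - (-1 + 7)) - (((λz. 4) -1) + -1)), ∅)}; St=[mulR]⟩
t=6: ⟨T=w; E={w↦thunk(-2, {z↦thunk((((let p = 0 in p) - (-1 + 7)) - (((λz. 4) -1) + -1)), ∅)}), z↦thunk((((let p = 0 in p) - (-1 + 7)) - (((λz. 4) -1) + -1)), ∅)}; St=[if0 :: mulR]⟩
t=7: ⟨T=-2; E={z↦thunk((((let p = 0 in p) - (-1 + 7)) - (((λz. 4) -1) + -1)), ∅)}; St=[if0 :: mulR]⟩
t=8: ⟨T=-4; E={w↦thunk(-2, {z↦thunk((((let p = 0 in p) - (-1 + 7)) - (((λz. 4) -1) + -1)), ∅)}), z↦thunk((((let p = 0 in p) - (-1 + 7)) - (((λz. 4) -1) + -1)), ∅)}; St=[mulR]⟩
t=9: ⟨T=(w + 4); E={w↦thunk(-2, {z↦thunk((((let p = 0 in p) - (-1 + 7)) - (((λz. 4) -1) + -1)), ∅)}), z↦thunk((((let p = 0 in p) - (-1 + 7)) - (((λz. 4) -1) + -1)), ∅)}; St=[mulL(-4)]⟩
t=10: ⟨T=w; E={w↦thunk(-2, {z↦thunk((((let p = 0 in p) - (-1 + 7)) - (((λz. 4) -1) + -1)), ∅)}), z↦thunk((((let p = 0 in p) - (-1 + 7)) - (((λz. 4) -1) + -1)), ∅)}; St=[addR :: mulL(-4)]⟩
t=11: ⟨T=-2; E={z↦thunk((((let p = 0 in p) - (-1 + 7)) - (((λz. 4) -1) + -1)), ∅)}; St=[addR :: mulL(-4)]⟩
t=12: ⟨T=4; E={w↦thunk(-2, {z↦thunk((((let p = 0 in p) - (-1 + 7)) - (((λz. 4) -1) + -1)), ∅)}), z↦thunk((((let p = 0 in p) - (-1 + 7)) - (((λz. 4) -1) + -1)), ∅)}; St=[addL(-2) :: mulL(-4)]⟩
→ final value -8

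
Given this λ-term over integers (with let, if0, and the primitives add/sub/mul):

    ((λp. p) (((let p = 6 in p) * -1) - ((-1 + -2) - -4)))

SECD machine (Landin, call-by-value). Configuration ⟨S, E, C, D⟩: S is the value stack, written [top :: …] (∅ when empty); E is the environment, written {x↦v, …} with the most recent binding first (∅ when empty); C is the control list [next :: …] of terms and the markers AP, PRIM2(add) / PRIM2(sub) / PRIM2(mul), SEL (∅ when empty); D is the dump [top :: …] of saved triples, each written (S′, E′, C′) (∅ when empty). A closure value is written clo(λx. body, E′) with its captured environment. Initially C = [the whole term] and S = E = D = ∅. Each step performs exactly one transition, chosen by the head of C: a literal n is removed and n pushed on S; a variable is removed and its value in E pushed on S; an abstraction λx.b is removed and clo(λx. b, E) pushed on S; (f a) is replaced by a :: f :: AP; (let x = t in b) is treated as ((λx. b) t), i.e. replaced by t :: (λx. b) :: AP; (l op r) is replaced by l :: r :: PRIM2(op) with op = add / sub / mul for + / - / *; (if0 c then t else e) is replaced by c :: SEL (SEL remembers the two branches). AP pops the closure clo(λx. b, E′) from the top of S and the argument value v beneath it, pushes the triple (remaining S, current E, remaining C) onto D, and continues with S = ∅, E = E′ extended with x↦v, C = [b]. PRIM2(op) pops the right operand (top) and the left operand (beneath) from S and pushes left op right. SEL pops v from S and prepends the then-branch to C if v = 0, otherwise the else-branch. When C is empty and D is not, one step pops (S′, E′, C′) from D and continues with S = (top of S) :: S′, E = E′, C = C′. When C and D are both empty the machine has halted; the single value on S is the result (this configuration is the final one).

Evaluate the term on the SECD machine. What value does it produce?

Answer: -7

Derivation:
0. <S=∅, E=∅, C=[((λp. p) (((let p = 6 in p) * -1) - ((-1 + -2) - -4)))], D=∅>
1. <S=∅, E=∅, C=[(((let p = 6 in p) * -1) - ((-1 + -2) - -4)) :: (λp. p) :: AP], D=∅>
2. <S=∅, E=∅, C=[((let p = 6 in p) * -1) :: ((-1 + -2) - -4) :: PRIM2(sub) :: (λp. p) :: AP], D=∅>
3. <S=∅, E=∅, C=[(let p = 6 in p) :: -1 :: PRIM2(mul) :: ((-1 + -2) - -4) :: PRIM2(sub) :: (λp. p) :: AP], D=∅>
4. <S=∅, E=∅, C=[6 :: (λp. p) :: AP :: -1 :: PRIM2(mul) :: ((-1 + -2) - -4) :: PRIM2(sub) :: (λp. p) :: AP], D=∅>
5. <S=[6], E=∅, C=[(λp. p) :: AP :: -1 :: PRIM2(mul) :: ((-1 + -2) - -4) :: PRIM2(sub) :: (λp. p) :: AP], D=∅>
6. <S=[clo(λp. p, ∅) :: 6], E=∅, C=[AP :: -1 :: PRIM2(mul) :: ((-1 + -2) - -4) :: PRIM2(sub) :: (λp. p) :: AP], D=∅>
7. <S=∅, E={p↦6}, C=[p], D=[(∅, ∅, [-1 :: PRIM2(mul) :: ((-1 + -2) - -4) :: PRIM2(sub) :: (λp. p) :: AP])]>
8. <S=[6], E={p↦6}, C=∅, D=[(∅, ∅, [-1 :: PRIM2(mul) :: ((-1 + -2) - -4) :: PRIM2(sub) :: (λp. p) :: AP])]>
9. <S=[6], E=∅, C=[-1 :: PRIM2(mul) :: ((-1 + -2) - -4) :: PRIM2(sub) :: (λp. p) :: AP], D=∅>
10. <S=[-1 :: 6], E=∅, C=[PRIM2(mul) :: ((-1 + -2) - -4) :: PRIM2(sub) :: (λp. p) :: AP], D=∅>
11. <S=[-6], E=∅, C=[((-1 + -2) - -4) :: PRIM2(sub) :: (λp. p) :: AP], D=∅>
12. <S=[-6], E=∅, C=[(-1 + -2) :: -4 :: PRIM2(sub) :: PRIM2(sub) :: (λp. p) :: AP], D=∅>
13. <S=[-6], E=∅, C=[-1 :: -2 :: PRIM2(add) :: -4 :: PRIM2(sub) :: PRIM2(sub) :: (λp. p) :: AP], D=∅>
14. <S=[-1 :: -6], E=∅, C=[-2 :: PRIM2(add) :: -4 :: PRIM2(sub) :: PRIM2(sub) :: (λp. p) :: AP], D=∅>
15. <S=[-2 :: -1 :: -6], E=∅, C=[PRIM2(add) :: -4 :: PRIM2(sub) :: PRIM2(sub) :: (λp. p) :: AP], D=∅>
16. <S=[-3 :: -6], E=∅, C=[-4 :: PRIM2(sub) :: PRIM2(sub) :: (λp. p) :: AP], D=∅>
17. <S=[-4 :: -3 :: -6], E=∅, C=[PRIM2(sub) :: PRIM2(sub) :: (λp. p) :: AP], D=∅>
18. <S=[1 :: -6], E=∅, C=[PRIM2(sub) :: (λp. p) :: AP], D=∅>
19. <S=[-7], E=∅, C=[(λp. p) :: AP], D=∅>
20. <S=[clo(λp. p, ∅) :: -7], E=∅, C=[AP], D=∅>
21. <S=∅, E={p↦-7}, C=[p], D=[(∅, ∅, ∅)]>
22. <S=[-7], E={p↦-7}, C=∅, D=[(∅, ∅, ∅)]>
23. <S=[-7], E=∅, C=∅, D=∅>
→ final value -7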